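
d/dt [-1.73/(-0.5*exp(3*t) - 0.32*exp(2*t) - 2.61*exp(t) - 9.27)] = (-2.595*exp(2*t) - 1.1072*exp(t) - 4.5153)*exp(t)/(0.5*exp(3*t) + 0.32*exp(2*t) + 2.61*exp(t) + 9.27)^2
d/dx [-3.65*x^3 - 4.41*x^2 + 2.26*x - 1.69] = -10.95*x^2 - 8.82*x + 2.26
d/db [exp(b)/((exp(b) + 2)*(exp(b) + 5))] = (10 - exp(2*b))*exp(b)/(exp(4*b) + 14*exp(3*b) + 69*exp(2*b) + 140*exp(b) + 100)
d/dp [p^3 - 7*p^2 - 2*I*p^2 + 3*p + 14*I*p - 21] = 3*p^2 - 14*p - 4*I*p + 3 + 14*I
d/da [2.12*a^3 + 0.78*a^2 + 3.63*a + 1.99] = 6.36*a^2 + 1.56*a + 3.63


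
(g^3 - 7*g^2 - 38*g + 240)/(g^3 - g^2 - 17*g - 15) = (g^2 - 2*g - 48)/(g^2 + 4*g + 3)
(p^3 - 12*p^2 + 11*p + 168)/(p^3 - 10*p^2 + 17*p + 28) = (p^2 - 5*p - 24)/(p^2 - 3*p - 4)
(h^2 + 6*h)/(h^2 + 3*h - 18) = h/(h - 3)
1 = 1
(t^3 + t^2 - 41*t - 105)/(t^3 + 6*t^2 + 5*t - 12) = (t^2 - 2*t - 35)/(t^2 + 3*t - 4)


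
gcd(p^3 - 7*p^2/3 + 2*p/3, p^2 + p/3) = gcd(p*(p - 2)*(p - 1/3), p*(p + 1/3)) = p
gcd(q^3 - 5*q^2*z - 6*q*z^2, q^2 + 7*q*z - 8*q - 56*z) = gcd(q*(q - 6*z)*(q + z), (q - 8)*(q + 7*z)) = 1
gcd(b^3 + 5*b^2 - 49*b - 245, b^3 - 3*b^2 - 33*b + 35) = b^2 - 2*b - 35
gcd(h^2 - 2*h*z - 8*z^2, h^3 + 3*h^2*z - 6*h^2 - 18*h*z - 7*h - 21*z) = 1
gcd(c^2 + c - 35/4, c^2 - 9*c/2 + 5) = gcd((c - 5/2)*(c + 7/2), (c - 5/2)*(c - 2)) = c - 5/2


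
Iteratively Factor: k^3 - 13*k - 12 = (k - 4)*(k^2 + 4*k + 3) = (k - 4)*(k + 1)*(k + 3)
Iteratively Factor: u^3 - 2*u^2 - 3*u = (u - 3)*(u^2 + u) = u*(u - 3)*(u + 1)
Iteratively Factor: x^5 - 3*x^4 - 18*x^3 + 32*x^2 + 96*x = (x + 2)*(x^4 - 5*x^3 - 8*x^2 + 48*x) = (x - 4)*(x + 2)*(x^3 - x^2 - 12*x) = x*(x - 4)*(x + 2)*(x^2 - x - 12) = x*(x - 4)*(x + 2)*(x + 3)*(x - 4)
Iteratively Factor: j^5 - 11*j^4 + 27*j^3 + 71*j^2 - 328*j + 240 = (j - 4)*(j^4 - 7*j^3 - j^2 + 67*j - 60) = (j - 4)*(j + 3)*(j^3 - 10*j^2 + 29*j - 20) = (j - 4)*(j - 1)*(j + 3)*(j^2 - 9*j + 20) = (j - 4)^2*(j - 1)*(j + 3)*(j - 5)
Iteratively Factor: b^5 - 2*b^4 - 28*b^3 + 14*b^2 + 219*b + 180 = (b + 3)*(b^4 - 5*b^3 - 13*b^2 + 53*b + 60) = (b + 1)*(b + 3)*(b^3 - 6*b^2 - 7*b + 60) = (b - 4)*(b + 1)*(b + 3)*(b^2 - 2*b - 15) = (b - 4)*(b + 1)*(b + 3)^2*(b - 5)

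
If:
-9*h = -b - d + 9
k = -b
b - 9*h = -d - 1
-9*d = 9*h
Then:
No Solution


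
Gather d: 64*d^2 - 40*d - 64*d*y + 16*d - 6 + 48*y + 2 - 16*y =64*d^2 + d*(-64*y - 24) + 32*y - 4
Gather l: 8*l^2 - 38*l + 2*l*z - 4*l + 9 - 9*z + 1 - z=8*l^2 + l*(2*z - 42) - 10*z + 10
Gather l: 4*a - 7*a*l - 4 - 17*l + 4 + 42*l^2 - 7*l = 4*a + 42*l^2 + l*(-7*a - 24)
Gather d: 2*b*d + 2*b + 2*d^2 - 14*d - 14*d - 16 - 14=2*b + 2*d^2 + d*(2*b - 28) - 30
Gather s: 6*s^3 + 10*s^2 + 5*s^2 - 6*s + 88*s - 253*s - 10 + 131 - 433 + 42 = 6*s^3 + 15*s^2 - 171*s - 270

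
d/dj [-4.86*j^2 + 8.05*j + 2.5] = 8.05 - 9.72*j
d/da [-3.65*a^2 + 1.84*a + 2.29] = 1.84 - 7.3*a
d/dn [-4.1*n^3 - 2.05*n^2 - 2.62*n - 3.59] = -12.3*n^2 - 4.1*n - 2.62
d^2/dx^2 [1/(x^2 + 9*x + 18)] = 2*(-x^2 - 9*x + (2*x + 9)^2 - 18)/(x^2 + 9*x + 18)^3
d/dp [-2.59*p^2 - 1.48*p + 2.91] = -5.18*p - 1.48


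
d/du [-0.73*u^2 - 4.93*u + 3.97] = -1.46*u - 4.93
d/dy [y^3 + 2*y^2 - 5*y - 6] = 3*y^2 + 4*y - 5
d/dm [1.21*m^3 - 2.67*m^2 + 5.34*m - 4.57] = 3.63*m^2 - 5.34*m + 5.34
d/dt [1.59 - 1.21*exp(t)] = -1.21*exp(t)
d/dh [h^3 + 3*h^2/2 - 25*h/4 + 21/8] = 3*h^2 + 3*h - 25/4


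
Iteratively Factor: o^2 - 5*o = (o - 5)*(o)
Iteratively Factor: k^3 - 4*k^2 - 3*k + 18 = (k - 3)*(k^2 - k - 6) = (k - 3)*(k + 2)*(k - 3)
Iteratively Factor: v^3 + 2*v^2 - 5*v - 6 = (v + 3)*(v^2 - v - 2) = (v + 1)*(v + 3)*(v - 2)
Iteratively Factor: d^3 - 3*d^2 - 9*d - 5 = (d + 1)*(d^2 - 4*d - 5) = (d + 1)^2*(d - 5)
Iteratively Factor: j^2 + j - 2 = (j - 1)*(j + 2)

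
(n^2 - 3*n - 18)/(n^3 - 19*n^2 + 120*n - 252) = (n + 3)/(n^2 - 13*n + 42)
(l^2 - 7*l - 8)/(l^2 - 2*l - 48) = (l + 1)/(l + 6)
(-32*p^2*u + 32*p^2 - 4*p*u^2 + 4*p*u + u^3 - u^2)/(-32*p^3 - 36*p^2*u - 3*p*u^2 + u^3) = (u - 1)/(p + u)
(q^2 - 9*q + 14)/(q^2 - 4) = (q - 7)/(q + 2)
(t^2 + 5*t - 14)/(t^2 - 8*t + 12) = (t + 7)/(t - 6)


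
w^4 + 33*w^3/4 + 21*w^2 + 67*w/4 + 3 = (w + 1/4)*(w + 1)*(w + 3)*(w + 4)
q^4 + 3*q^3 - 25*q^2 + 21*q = q*(q - 3)*(q - 1)*(q + 7)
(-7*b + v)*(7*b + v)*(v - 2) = -49*b^2*v + 98*b^2 + v^3 - 2*v^2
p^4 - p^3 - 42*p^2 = p^2*(p - 7)*(p + 6)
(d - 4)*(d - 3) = d^2 - 7*d + 12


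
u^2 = u^2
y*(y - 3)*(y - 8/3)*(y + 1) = y^4 - 14*y^3/3 + 7*y^2/3 + 8*y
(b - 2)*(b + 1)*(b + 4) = b^3 + 3*b^2 - 6*b - 8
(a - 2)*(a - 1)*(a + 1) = a^3 - 2*a^2 - a + 2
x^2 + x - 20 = (x - 4)*(x + 5)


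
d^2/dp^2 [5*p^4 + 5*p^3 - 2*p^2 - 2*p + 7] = 60*p^2 + 30*p - 4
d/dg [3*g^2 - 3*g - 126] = 6*g - 3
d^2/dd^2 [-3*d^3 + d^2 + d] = 2 - 18*d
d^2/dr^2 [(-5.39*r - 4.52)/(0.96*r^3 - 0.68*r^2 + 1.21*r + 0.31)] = (-29.804544*r^5 - 28.876032*r^4 + 54.747872*r^3 - 24.794112*r^2 + 23.567976*r - 11.097518)/(0.884736*r^9 - 1.880064*r^8 + 4.67712*r^7 - 4.196672*r^6 + 4.680912*r^5 - 0.396156*r^4 + 0.517921*r^3 + 1.165569*r^2 + 0.348843*r + 0.029791)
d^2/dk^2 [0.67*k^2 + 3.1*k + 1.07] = 1.34000000000000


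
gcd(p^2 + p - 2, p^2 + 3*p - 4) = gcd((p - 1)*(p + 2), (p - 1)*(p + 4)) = p - 1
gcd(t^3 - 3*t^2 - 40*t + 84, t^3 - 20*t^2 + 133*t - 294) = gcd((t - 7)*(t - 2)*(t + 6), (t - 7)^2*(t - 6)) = t - 7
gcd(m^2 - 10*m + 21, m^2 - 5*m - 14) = m - 7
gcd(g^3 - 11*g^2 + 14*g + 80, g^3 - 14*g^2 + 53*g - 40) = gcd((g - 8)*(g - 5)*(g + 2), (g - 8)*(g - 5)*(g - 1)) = g^2 - 13*g + 40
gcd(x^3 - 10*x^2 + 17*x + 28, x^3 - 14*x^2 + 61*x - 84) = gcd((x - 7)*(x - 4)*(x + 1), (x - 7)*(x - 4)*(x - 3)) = x^2 - 11*x + 28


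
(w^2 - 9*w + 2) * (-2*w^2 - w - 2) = -2*w^4 + 17*w^3 + 3*w^2 + 16*w - 4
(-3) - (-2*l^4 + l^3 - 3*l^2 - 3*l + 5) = 2*l^4 - l^3 + 3*l^2 + 3*l - 8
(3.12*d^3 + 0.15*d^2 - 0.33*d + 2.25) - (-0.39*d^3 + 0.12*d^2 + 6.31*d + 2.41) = 3.51*d^3 + 0.03*d^2 - 6.64*d - 0.16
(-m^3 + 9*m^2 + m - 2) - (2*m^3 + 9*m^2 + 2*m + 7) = -3*m^3 - m - 9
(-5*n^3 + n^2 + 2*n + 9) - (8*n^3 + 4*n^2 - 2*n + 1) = -13*n^3 - 3*n^2 + 4*n + 8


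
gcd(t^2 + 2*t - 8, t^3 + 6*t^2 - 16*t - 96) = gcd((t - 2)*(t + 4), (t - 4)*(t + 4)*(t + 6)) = t + 4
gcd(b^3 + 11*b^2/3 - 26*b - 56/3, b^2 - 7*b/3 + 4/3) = 1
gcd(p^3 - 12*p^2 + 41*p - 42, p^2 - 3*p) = p - 3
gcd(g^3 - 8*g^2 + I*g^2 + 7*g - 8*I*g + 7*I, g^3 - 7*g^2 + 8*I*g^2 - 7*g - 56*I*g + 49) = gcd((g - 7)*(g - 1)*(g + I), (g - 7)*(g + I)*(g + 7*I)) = g^2 + g*(-7 + I) - 7*I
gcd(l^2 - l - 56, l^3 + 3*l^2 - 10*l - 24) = 1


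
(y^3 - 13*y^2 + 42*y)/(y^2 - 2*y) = (y^2 - 13*y + 42)/(y - 2)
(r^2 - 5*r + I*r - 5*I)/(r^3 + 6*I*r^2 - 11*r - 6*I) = (r - 5)/(r^2 + 5*I*r - 6)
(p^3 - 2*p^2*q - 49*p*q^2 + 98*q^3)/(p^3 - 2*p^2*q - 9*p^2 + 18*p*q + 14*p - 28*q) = (p^2 - 49*q^2)/(p^2 - 9*p + 14)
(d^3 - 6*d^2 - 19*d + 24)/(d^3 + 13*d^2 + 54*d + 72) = (d^2 - 9*d + 8)/(d^2 + 10*d + 24)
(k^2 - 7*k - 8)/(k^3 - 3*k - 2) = (k - 8)/(k^2 - k - 2)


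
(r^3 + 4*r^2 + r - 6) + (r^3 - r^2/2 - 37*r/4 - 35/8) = 2*r^3 + 7*r^2/2 - 33*r/4 - 83/8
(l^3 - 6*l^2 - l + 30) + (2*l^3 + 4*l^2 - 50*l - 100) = 3*l^3 - 2*l^2 - 51*l - 70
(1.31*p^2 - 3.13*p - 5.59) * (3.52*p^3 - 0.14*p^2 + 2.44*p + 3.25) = 4.6112*p^5 - 11.201*p^4 - 16.0422*p^3 - 2.5971*p^2 - 23.8121*p - 18.1675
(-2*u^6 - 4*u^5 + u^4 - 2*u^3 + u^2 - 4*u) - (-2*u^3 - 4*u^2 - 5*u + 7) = -2*u^6 - 4*u^5 + u^4 + 5*u^2 + u - 7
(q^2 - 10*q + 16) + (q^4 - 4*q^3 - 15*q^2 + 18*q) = q^4 - 4*q^3 - 14*q^2 + 8*q + 16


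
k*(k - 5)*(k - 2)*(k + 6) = k^4 - k^3 - 32*k^2 + 60*k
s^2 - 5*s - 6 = (s - 6)*(s + 1)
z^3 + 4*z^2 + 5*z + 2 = (z + 1)^2*(z + 2)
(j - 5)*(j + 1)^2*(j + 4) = j^4 + j^3 - 21*j^2 - 41*j - 20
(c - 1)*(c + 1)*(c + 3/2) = c^3 + 3*c^2/2 - c - 3/2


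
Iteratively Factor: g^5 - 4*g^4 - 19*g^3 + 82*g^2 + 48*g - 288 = (g + 2)*(g^4 - 6*g^3 - 7*g^2 + 96*g - 144) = (g - 3)*(g + 2)*(g^3 - 3*g^2 - 16*g + 48) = (g - 3)*(g + 2)*(g + 4)*(g^2 - 7*g + 12) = (g - 3)^2*(g + 2)*(g + 4)*(g - 4)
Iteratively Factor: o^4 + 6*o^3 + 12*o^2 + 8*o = (o)*(o^3 + 6*o^2 + 12*o + 8) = o*(o + 2)*(o^2 + 4*o + 4) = o*(o + 2)^2*(o + 2)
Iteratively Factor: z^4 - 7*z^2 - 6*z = (z + 1)*(z^3 - z^2 - 6*z) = (z + 1)*(z + 2)*(z^2 - 3*z) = z*(z + 1)*(z + 2)*(z - 3)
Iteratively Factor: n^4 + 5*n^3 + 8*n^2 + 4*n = (n + 2)*(n^3 + 3*n^2 + 2*n) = (n + 1)*(n + 2)*(n^2 + 2*n) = (n + 1)*(n + 2)^2*(n)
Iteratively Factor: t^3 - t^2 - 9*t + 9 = (t - 3)*(t^2 + 2*t - 3) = (t - 3)*(t - 1)*(t + 3)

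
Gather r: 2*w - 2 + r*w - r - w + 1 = r*(w - 1) + w - 1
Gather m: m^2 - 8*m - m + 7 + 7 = m^2 - 9*m + 14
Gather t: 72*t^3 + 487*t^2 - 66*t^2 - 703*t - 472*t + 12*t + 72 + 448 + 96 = 72*t^3 + 421*t^2 - 1163*t + 616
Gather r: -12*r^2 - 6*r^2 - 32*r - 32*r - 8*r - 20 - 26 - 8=-18*r^2 - 72*r - 54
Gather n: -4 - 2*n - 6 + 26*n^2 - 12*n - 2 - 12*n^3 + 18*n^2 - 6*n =-12*n^3 + 44*n^2 - 20*n - 12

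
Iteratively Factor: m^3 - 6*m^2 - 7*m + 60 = (m - 5)*(m^2 - m - 12) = (m - 5)*(m + 3)*(m - 4)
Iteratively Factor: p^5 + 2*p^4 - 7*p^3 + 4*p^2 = (p + 4)*(p^4 - 2*p^3 + p^2) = p*(p + 4)*(p^3 - 2*p^2 + p) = p^2*(p + 4)*(p^2 - 2*p + 1) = p^2*(p - 1)*(p + 4)*(p - 1)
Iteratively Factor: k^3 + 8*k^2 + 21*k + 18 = (k + 3)*(k^2 + 5*k + 6) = (k + 3)^2*(k + 2)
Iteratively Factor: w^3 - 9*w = (w)*(w^2 - 9) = w*(w - 3)*(w + 3)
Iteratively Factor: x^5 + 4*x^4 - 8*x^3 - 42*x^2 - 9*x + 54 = (x - 3)*(x^4 + 7*x^3 + 13*x^2 - 3*x - 18) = (x - 3)*(x - 1)*(x^3 + 8*x^2 + 21*x + 18) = (x - 3)*(x - 1)*(x + 3)*(x^2 + 5*x + 6) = (x - 3)*(x - 1)*(x + 2)*(x + 3)*(x + 3)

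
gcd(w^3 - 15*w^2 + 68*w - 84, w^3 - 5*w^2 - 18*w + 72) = w - 6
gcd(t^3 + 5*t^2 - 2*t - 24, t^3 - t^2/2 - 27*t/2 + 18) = t + 4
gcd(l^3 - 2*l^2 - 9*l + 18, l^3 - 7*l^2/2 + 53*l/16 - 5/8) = l - 2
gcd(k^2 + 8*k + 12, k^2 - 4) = k + 2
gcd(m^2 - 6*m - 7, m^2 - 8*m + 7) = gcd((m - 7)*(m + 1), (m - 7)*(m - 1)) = m - 7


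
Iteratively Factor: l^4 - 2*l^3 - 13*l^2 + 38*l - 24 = (l - 1)*(l^3 - l^2 - 14*l + 24) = (l - 2)*(l - 1)*(l^2 + l - 12) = (l - 2)*(l - 1)*(l + 4)*(l - 3)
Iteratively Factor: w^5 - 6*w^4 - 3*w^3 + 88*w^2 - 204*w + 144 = (w - 3)*(w^4 - 3*w^3 - 12*w^2 + 52*w - 48) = (w - 3)*(w - 2)*(w^3 - w^2 - 14*w + 24) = (w - 3)^2*(w - 2)*(w^2 + 2*w - 8) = (w - 3)^2*(w - 2)^2*(w + 4)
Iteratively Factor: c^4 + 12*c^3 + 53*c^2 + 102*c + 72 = (c + 4)*(c^3 + 8*c^2 + 21*c + 18) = (c + 3)*(c + 4)*(c^2 + 5*c + 6) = (c + 3)^2*(c + 4)*(c + 2)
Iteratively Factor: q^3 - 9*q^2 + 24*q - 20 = (q - 2)*(q^2 - 7*q + 10) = (q - 2)^2*(q - 5)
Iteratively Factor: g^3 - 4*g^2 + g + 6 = (g - 2)*(g^2 - 2*g - 3) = (g - 3)*(g - 2)*(g + 1)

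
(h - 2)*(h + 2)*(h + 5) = h^3 + 5*h^2 - 4*h - 20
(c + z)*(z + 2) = c*z + 2*c + z^2 + 2*z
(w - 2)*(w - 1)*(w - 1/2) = w^3 - 7*w^2/2 + 7*w/2 - 1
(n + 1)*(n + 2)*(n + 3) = n^3 + 6*n^2 + 11*n + 6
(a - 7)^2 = a^2 - 14*a + 49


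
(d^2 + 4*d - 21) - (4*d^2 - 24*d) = -3*d^2 + 28*d - 21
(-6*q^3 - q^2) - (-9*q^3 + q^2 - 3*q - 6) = 3*q^3 - 2*q^2 + 3*q + 6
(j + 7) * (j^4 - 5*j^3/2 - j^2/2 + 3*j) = j^5 + 9*j^4/2 - 18*j^3 - j^2/2 + 21*j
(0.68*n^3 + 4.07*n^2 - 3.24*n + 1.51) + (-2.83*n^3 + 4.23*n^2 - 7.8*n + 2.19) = -2.15*n^3 + 8.3*n^2 - 11.04*n + 3.7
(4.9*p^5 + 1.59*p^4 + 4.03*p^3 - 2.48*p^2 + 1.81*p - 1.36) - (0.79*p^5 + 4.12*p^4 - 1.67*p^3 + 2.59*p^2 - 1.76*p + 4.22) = 4.11*p^5 - 2.53*p^4 + 5.7*p^3 - 5.07*p^2 + 3.57*p - 5.58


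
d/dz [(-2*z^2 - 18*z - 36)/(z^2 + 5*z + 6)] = 8/(z^2 + 4*z + 4)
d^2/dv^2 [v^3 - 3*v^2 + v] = 6*v - 6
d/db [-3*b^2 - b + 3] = -6*b - 1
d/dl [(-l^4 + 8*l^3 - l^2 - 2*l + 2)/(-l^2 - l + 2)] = (2*l^5 - 5*l^4 - 24*l^3 + 47*l^2 - 2)/(l^4 + 2*l^3 - 3*l^2 - 4*l + 4)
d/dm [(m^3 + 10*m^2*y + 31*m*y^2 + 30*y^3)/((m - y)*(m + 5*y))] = (m^2 - 2*m*y - 11*y^2)/(m^2 - 2*m*y + y^2)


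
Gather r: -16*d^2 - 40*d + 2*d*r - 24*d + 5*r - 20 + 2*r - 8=-16*d^2 - 64*d + r*(2*d + 7) - 28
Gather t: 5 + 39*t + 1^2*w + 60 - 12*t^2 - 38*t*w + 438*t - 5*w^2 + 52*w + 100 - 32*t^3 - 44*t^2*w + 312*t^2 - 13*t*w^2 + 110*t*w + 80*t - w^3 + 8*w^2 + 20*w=-32*t^3 + t^2*(300 - 44*w) + t*(-13*w^2 + 72*w + 557) - w^3 + 3*w^2 + 73*w + 165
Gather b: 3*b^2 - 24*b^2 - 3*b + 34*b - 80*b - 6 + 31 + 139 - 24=-21*b^2 - 49*b + 140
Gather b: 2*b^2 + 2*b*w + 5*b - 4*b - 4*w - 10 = 2*b^2 + b*(2*w + 1) - 4*w - 10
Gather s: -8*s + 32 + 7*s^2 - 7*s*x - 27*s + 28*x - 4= 7*s^2 + s*(-7*x - 35) + 28*x + 28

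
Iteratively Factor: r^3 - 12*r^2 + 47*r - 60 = (r - 4)*(r^2 - 8*r + 15) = (r - 5)*(r - 4)*(r - 3)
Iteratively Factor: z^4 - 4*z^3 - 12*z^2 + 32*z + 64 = (z + 2)*(z^3 - 6*z^2 + 32) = (z - 4)*(z + 2)*(z^2 - 2*z - 8) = (z - 4)^2*(z + 2)*(z + 2)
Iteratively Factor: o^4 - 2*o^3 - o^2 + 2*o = (o - 1)*(o^3 - o^2 - 2*o) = (o - 2)*(o - 1)*(o^2 + o) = (o - 2)*(o - 1)*(o + 1)*(o)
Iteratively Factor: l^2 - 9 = (l - 3)*(l + 3)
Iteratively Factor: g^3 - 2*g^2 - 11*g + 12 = (g - 4)*(g^2 + 2*g - 3) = (g - 4)*(g + 3)*(g - 1)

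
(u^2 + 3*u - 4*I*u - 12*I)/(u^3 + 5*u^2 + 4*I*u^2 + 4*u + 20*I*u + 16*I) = (u^2 + u*(3 - 4*I) - 12*I)/(u^3 + u^2*(5 + 4*I) + u*(4 + 20*I) + 16*I)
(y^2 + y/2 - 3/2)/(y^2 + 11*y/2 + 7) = (2*y^2 + y - 3)/(2*y^2 + 11*y + 14)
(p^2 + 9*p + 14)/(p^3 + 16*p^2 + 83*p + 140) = (p + 2)/(p^2 + 9*p + 20)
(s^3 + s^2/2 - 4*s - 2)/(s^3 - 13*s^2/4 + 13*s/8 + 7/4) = 4*(s + 2)/(4*s - 7)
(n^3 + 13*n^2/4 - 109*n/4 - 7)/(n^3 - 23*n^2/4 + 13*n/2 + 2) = (n + 7)/(n - 2)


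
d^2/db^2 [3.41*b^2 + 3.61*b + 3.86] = 6.82000000000000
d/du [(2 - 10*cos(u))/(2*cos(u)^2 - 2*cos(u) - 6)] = (5*sin(u)^2 + 2*cos(u) - 21)*sin(u)/(sin(u)^2 + cos(u) + 2)^2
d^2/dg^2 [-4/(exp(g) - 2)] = 4*(-exp(g) - 2)*exp(g)/(exp(g) - 2)^3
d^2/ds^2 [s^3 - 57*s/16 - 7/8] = 6*s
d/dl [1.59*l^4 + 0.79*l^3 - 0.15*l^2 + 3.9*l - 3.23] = 6.36*l^3 + 2.37*l^2 - 0.3*l + 3.9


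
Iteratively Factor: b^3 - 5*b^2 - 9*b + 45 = (b - 5)*(b^2 - 9) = (b - 5)*(b + 3)*(b - 3)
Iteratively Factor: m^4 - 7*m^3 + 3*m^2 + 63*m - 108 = (m - 4)*(m^3 - 3*m^2 - 9*m + 27) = (m - 4)*(m - 3)*(m^2 - 9) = (m - 4)*(m - 3)*(m + 3)*(m - 3)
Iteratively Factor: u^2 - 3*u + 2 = (u - 1)*(u - 2)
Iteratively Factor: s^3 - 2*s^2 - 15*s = (s - 5)*(s^2 + 3*s) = s*(s - 5)*(s + 3)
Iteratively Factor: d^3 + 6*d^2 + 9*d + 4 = (d + 1)*(d^2 + 5*d + 4) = (d + 1)^2*(d + 4)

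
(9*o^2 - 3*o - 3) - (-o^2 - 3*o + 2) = 10*o^2 - 5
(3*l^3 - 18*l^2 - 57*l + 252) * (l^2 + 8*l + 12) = 3*l^5 + 6*l^4 - 165*l^3 - 420*l^2 + 1332*l + 3024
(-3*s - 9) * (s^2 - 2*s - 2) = -3*s^3 - 3*s^2 + 24*s + 18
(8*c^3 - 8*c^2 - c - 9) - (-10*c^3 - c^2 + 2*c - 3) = 18*c^3 - 7*c^2 - 3*c - 6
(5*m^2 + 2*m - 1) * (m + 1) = 5*m^3 + 7*m^2 + m - 1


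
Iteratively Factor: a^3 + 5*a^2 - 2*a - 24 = (a + 3)*(a^2 + 2*a - 8) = (a + 3)*(a + 4)*(a - 2)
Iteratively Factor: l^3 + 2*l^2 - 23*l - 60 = (l + 3)*(l^2 - l - 20) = (l + 3)*(l + 4)*(l - 5)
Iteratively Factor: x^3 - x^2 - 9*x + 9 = (x - 1)*(x^2 - 9) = (x - 3)*(x - 1)*(x + 3)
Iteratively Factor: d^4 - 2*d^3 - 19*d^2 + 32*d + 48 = (d - 3)*(d^3 + d^2 - 16*d - 16) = (d - 3)*(d + 1)*(d^2 - 16) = (d - 3)*(d + 1)*(d + 4)*(d - 4)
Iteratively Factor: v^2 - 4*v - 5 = (v + 1)*(v - 5)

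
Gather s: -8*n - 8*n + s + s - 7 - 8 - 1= -16*n + 2*s - 16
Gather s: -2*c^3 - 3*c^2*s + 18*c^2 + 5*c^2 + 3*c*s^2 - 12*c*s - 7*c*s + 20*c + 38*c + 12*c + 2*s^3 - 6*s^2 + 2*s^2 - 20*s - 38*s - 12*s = -2*c^3 + 23*c^2 + 70*c + 2*s^3 + s^2*(3*c - 4) + s*(-3*c^2 - 19*c - 70)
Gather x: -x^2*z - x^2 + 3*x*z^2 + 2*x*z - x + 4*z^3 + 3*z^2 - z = x^2*(-z - 1) + x*(3*z^2 + 2*z - 1) + 4*z^3 + 3*z^2 - z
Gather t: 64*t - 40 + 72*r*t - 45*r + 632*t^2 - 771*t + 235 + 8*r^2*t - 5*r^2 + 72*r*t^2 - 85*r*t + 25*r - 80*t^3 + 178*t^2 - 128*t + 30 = -5*r^2 - 20*r - 80*t^3 + t^2*(72*r + 810) + t*(8*r^2 - 13*r - 835) + 225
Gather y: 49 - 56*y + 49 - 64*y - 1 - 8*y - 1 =96 - 128*y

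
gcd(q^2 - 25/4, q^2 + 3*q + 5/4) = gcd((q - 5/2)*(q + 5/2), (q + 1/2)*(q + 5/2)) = q + 5/2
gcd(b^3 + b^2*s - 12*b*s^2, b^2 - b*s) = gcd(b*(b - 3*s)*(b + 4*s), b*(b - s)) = b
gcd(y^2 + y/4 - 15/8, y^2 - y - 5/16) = y - 5/4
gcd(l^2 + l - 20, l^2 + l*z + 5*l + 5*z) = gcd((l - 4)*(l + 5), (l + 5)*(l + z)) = l + 5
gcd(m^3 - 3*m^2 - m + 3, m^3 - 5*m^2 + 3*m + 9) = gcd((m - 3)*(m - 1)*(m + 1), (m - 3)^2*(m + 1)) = m^2 - 2*m - 3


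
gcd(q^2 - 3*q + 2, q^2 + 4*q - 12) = q - 2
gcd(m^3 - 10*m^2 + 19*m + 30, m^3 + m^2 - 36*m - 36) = m^2 - 5*m - 6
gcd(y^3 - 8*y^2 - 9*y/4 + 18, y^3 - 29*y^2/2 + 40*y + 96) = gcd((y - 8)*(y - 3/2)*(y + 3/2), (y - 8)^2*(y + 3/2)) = y^2 - 13*y/2 - 12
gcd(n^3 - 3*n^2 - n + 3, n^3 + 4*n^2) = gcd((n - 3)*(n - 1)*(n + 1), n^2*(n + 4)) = 1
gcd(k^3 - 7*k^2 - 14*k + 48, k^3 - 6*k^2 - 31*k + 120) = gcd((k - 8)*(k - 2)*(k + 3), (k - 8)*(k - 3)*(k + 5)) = k - 8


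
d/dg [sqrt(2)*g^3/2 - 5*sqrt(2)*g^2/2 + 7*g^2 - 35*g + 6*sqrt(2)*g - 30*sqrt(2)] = 3*sqrt(2)*g^2/2 - 5*sqrt(2)*g + 14*g - 35 + 6*sqrt(2)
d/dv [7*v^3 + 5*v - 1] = 21*v^2 + 5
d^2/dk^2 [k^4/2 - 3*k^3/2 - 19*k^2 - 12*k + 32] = 6*k^2 - 9*k - 38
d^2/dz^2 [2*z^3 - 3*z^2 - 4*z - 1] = 12*z - 6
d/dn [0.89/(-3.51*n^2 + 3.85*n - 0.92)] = (6.2478*n - 3.4265)/(3.51*n^2 - 3.85*n + 0.92)^2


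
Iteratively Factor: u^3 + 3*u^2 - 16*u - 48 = (u + 3)*(u^2 - 16) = (u + 3)*(u + 4)*(u - 4)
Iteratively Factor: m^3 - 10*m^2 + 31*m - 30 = (m - 5)*(m^2 - 5*m + 6) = (m - 5)*(m - 3)*(m - 2)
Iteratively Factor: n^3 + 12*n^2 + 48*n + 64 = (n + 4)*(n^2 + 8*n + 16) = (n + 4)^2*(n + 4)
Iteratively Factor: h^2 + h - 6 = (h - 2)*(h + 3)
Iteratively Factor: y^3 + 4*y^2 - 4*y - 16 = (y - 2)*(y^2 + 6*y + 8) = (y - 2)*(y + 2)*(y + 4)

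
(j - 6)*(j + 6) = j^2 - 36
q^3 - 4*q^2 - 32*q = q*(q - 8)*(q + 4)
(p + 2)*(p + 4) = p^2 + 6*p + 8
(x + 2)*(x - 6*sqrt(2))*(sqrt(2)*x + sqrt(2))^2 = 2*x^4 - 12*sqrt(2)*x^3 + 8*x^3 - 48*sqrt(2)*x^2 + 10*x^2 - 60*sqrt(2)*x + 4*x - 24*sqrt(2)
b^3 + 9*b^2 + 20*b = b*(b + 4)*(b + 5)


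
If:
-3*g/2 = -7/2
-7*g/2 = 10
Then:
No Solution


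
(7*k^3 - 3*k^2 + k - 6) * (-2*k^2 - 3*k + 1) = -14*k^5 - 15*k^4 + 14*k^3 + 6*k^2 + 19*k - 6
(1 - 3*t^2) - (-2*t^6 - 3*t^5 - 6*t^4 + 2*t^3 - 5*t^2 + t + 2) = 2*t^6 + 3*t^5 + 6*t^4 - 2*t^3 + 2*t^2 - t - 1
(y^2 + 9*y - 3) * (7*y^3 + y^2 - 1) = 7*y^5 + 64*y^4 - 12*y^3 - 4*y^2 - 9*y + 3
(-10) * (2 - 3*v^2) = 30*v^2 - 20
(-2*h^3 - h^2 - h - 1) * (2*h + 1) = -4*h^4 - 4*h^3 - 3*h^2 - 3*h - 1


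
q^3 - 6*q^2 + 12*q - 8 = (q - 2)^3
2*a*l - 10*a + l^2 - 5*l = (2*a + l)*(l - 5)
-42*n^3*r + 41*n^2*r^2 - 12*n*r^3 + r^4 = r*(-7*n + r)*(-3*n + r)*(-2*n + r)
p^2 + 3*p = p*(p + 3)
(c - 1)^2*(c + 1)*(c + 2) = c^4 + c^3 - 3*c^2 - c + 2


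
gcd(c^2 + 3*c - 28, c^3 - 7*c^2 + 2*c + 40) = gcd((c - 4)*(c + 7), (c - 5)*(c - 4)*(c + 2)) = c - 4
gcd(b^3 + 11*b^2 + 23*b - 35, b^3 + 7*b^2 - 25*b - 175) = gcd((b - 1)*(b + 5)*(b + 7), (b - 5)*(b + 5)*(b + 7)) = b^2 + 12*b + 35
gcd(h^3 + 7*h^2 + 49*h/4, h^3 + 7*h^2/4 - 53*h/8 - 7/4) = h + 7/2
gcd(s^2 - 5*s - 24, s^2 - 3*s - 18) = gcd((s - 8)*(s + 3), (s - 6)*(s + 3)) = s + 3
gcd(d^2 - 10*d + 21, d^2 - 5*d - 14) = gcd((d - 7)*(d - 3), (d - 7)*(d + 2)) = d - 7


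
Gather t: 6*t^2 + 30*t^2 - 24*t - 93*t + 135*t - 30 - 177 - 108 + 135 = 36*t^2 + 18*t - 180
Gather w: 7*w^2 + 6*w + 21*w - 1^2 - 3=7*w^2 + 27*w - 4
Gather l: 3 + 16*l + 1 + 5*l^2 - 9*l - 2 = 5*l^2 + 7*l + 2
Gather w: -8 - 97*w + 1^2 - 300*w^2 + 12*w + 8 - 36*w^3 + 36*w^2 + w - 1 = -36*w^3 - 264*w^2 - 84*w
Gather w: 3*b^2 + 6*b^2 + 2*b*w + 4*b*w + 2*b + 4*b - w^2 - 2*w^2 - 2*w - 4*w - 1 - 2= 9*b^2 + 6*b - 3*w^2 + w*(6*b - 6) - 3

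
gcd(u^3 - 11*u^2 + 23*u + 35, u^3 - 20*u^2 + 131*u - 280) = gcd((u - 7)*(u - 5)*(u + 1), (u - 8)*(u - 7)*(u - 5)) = u^2 - 12*u + 35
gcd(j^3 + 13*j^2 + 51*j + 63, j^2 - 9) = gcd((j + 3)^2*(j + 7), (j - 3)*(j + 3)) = j + 3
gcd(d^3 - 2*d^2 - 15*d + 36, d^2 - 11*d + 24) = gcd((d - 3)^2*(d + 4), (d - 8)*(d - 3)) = d - 3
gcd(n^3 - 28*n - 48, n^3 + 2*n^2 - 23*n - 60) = n + 4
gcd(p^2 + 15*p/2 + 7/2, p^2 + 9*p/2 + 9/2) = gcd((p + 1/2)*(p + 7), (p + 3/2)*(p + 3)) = 1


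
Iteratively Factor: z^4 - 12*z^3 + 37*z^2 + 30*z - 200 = (z - 4)*(z^3 - 8*z^2 + 5*z + 50) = (z - 4)*(z + 2)*(z^2 - 10*z + 25) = (z - 5)*(z - 4)*(z + 2)*(z - 5)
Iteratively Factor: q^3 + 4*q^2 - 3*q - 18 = (q + 3)*(q^2 + q - 6) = (q - 2)*(q + 3)*(q + 3)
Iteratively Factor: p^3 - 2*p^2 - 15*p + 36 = (p + 4)*(p^2 - 6*p + 9) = (p - 3)*(p + 4)*(p - 3)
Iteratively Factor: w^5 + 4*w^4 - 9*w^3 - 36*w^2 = (w + 3)*(w^4 + w^3 - 12*w^2) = w*(w + 3)*(w^3 + w^2 - 12*w) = w*(w + 3)*(w + 4)*(w^2 - 3*w) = w*(w - 3)*(w + 3)*(w + 4)*(w)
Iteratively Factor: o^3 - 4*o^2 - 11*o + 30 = (o - 5)*(o^2 + o - 6) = (o - 5)*(o + 3)*(o - 2)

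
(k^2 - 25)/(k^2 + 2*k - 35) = (k + 5)/(k + 7)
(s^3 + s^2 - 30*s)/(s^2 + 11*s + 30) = s*(s - 5)/(s + 5)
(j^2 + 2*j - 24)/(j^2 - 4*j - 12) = (-j^2 - 2*j + 24)/(-j^2 + 4*j + 12)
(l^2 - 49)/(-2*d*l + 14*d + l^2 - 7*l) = (-l - 7)/(2*d - l)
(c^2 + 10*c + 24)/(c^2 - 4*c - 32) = (c + 6)/(c - 8)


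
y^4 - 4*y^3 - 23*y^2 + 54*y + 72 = (y - 6)*(y - 3)*(y + 1)*(y + 4)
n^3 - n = n*(n - 1)*(n + 1)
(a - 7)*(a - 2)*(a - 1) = a^3 - 10*a^2 + 23*a - 14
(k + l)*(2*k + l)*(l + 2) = 2*k^2*l + 4*k^2 + 3*k*l^2 + 6*k*l + l^3 + 2*l^2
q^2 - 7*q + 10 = (q - 5)*(q - 2)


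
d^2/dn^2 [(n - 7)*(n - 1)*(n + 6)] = 6*n - 4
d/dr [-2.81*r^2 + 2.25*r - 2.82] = 2.25 - 5.62*r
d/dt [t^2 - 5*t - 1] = 2*t - 5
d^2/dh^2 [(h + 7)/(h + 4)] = 6/(h + 4)^3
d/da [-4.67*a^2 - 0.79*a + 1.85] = -9.34*a - 0.79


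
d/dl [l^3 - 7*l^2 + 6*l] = 3*l^2 - 14*l + 6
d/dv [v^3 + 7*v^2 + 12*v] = 3*v^2 + 14*v + 12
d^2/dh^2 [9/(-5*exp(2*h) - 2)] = (360 - 900*exp(2*h))*exp(2*h)/(5*exp(2*h) + 2)^3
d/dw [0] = 0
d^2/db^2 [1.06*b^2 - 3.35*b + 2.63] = 2.12000000000000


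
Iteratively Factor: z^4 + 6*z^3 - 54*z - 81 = (z + 3)*(z^3 + 3*z^2 - 9*z - 27) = (z - 3)*(z + 3)*(z^2 + 6*z + 9) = (z - 3)*(z + 3)^2*(z + 3)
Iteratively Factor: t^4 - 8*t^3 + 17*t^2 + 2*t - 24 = (t - 4)*(t^3 - 4*t^2 + t + 6) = (t - 4)*(t + 1)*(t^2 - 5*t + 6) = (t - 4)*(t - 3)*(t + 1)*(t - 2)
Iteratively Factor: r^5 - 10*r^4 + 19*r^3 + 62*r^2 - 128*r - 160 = (r + 2)*(r^4 - 12*r^3 + 43*r^2 - 24*r - 80) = (r - 5)*(r + 2)*(r^3 - 7*r^2 + 8*r + 16) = (r - 5)*(r + 1)*(r + 2)*(r^2 - 8*r + 16) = (r - 5)*(r - 4)*(r + 1)*(r + 2)*(r - 4)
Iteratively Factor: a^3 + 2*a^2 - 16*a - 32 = (a + 2)*(a^2 - 16) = (a + 2)*(a + 4)*(a - 4)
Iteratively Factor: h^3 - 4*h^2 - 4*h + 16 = (h - 2)*(h^2 - 2*h - 8) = (h - 4)*(h - 2)*(h + 2)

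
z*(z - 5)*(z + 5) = z^3 - 25*z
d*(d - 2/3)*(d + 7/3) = d^3 + 5*d^2/3 - 14*d/9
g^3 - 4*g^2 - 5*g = g*(g - 5)*(g + 1)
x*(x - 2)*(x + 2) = x^3 - 4*x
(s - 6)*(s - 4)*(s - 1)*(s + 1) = s^4 - 10*s^3 + 23*s^2 + 10*s - 24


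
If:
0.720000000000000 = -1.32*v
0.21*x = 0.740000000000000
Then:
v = -0.55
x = 3.52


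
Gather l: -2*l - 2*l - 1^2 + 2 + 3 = 4 - 4*l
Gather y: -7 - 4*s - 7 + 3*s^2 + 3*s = 3*s^2 - s - 14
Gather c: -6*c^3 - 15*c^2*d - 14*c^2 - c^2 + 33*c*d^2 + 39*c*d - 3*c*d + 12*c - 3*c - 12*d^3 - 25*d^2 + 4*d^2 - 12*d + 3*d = -6*c^3 + c^2*(-15*d - 15) + c*(33*d^2 + 36*d + 9) - 12*d^3 - 21*d^2 - 9*d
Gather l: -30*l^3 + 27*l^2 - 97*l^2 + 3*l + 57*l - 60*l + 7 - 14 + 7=-30*l^3 - 70*l^2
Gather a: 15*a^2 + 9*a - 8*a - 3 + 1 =15*a^2 + a - 2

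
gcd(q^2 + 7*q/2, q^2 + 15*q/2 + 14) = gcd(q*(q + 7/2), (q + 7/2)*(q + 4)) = q + 7/2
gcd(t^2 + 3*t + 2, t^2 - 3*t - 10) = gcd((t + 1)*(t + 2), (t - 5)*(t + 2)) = t + 2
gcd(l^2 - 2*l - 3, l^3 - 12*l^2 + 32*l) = 1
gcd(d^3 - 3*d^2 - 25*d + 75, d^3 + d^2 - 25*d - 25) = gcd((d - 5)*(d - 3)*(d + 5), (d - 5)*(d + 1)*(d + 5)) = d^2 - 25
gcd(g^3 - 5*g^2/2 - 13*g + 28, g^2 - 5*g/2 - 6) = g - 4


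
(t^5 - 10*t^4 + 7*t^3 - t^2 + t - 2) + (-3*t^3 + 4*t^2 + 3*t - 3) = t^5 - 10*t^4 + 4*t^3 + 3*t^2 + 4*t - 5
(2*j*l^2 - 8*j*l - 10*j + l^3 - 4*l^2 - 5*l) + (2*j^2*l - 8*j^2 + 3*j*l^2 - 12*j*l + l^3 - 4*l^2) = 2*j^2*l - 8*j^2 + 5*j*l^2 - 20*j*l - 10*j + 2*l^3 - 8*l^2 - 5*l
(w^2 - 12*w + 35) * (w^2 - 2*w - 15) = w^4 - 14*w^3 + 44*w^2 + 110*w - 525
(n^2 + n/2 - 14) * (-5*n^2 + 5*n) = -5*n^4 + 5*n^3/2 + 145*n^2/2 - 70*n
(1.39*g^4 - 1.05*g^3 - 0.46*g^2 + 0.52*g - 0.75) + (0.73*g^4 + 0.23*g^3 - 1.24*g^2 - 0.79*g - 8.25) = 2.12*g^4 - 0.82*g^3 - 1.7*g^2 - 0.27*g - 9.0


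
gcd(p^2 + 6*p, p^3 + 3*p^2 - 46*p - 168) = p + 6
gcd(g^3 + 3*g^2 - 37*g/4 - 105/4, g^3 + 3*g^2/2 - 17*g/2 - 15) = g^2 - g/2 - 15/2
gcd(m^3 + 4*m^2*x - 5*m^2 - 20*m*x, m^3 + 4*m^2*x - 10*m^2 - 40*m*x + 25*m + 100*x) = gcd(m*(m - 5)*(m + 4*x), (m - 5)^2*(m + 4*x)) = m^2 + 4*m*x - 5*m - 20*x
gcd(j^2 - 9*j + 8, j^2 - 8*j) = j - 8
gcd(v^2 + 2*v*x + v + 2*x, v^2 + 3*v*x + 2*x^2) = v + 2*x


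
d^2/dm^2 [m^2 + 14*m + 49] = 2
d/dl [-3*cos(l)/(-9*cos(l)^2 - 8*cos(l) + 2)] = 3*(9*cos(l)^2 + 2)*sin(l)/(-9*sin(l)^2 + 8*cos(l) + 7)^2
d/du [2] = 0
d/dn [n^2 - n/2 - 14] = 2*n - 1/2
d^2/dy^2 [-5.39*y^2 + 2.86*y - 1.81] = -10.7800000000000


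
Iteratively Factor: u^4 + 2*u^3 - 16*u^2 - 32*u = (u + 4)*(u^3 - 2*u^2 - 8*u) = (u + 2)*(u + 4)*(u^2 - 4*u) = (u - 4)*(u + 2)*(u + 4)*(u)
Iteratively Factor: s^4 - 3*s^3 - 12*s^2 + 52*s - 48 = (s + 4)*(s^3 - 7*s^2 + 16*s - 12) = (s - 2)*(s + 4)*(s^2 - 5*s + 6) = (s - 2)^2*(s + 4)*(s - 3)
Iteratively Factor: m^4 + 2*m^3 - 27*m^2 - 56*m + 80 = (m + 4)*(m^3 - 2*m^2 - 19*m + 20) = (m + 4)^2*(m^2 - 6*m + 5) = (m - 1)*(m + 4)^2*(m - 5)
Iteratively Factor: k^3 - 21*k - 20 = (k - 5)*(k^2 + 5*k + 4) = (k - 5)*(k + 1)*(k + 4)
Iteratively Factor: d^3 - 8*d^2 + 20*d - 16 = (d - 2)*(d^2 - 6*d + 8) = (d - 4)*(d - 2)*(d - 2)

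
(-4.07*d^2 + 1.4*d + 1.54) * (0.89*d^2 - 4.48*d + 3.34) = -3.6223*d^4 + 19.4796*d^3 - 18.4952*d^2 - 2.2232*d + 5.1436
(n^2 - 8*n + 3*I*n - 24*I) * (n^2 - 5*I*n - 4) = n^4 - 8*n^3 - 2*I*n^3 + 11*n^2 + 16*I*n^2 - 88*n - 12*I*n + 96*I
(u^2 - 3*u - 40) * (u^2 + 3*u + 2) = u^4 - 47*u^2 - 126*u - 80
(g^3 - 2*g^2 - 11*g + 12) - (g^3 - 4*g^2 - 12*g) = 2*g^2 + g + 12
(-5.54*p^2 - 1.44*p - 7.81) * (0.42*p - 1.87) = -2.3268*p^3 + 9.755*p^2 - 0.5874*p + 14.6047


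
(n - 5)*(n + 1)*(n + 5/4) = n^3 - 11*n^2/4 - 10*n - 25/4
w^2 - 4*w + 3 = (w - 3)*(w - 1)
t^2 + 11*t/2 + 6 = (t + 3/2)*(t + 4)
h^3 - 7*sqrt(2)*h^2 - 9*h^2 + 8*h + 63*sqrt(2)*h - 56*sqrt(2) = (h - 8)*(h - 1)*(h - 7*sqrt(2))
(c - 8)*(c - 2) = c^2 - 10*c + 16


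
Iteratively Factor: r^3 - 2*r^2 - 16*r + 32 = (r + 4)*(r^2 - 6*r + 8) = (r - 2)*(r + 4)*(r - 4)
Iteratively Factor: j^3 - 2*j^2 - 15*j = (j - 5)*(j^2 + 3*j) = (j - 5)*(j + 3)*(j)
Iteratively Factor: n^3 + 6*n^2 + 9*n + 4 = (n + 1)*(n^2 + 5*n + 4) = (n + 1)^2*(n + 4)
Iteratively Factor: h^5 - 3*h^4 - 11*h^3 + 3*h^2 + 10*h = (h - 5)*(h^4 + 2*h^3 - h^2 - 2*h) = (h - 5)*(h + 1)*(h^3 + h^2 - 2*h) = h*(h - 5)*(h + 1)*(h^2 + h - 2) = h*(h - 5)*(h - 1)*(h + 1)*(h + 2)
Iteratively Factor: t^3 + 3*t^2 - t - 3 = (t - 1)*(t^2 + 4*t + 3) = (t - 1)*(t + 3)*(t + 1)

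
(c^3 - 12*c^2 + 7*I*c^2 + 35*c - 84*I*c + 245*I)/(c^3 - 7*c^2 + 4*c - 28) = (c^2 + c*(-5 + 7*I) - 35*I)/(c^2 + 4)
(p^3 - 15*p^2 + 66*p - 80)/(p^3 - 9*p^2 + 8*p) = (p^2 - 7*p + 10)/(p*(p - 1))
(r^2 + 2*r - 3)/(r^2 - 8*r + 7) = (r + 3)/(r - 7)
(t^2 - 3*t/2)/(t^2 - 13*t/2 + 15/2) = t/(t - 5)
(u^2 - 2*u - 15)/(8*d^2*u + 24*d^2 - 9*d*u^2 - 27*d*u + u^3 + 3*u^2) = (u - 5)/(8*d^2 - 9*d*u + u^2)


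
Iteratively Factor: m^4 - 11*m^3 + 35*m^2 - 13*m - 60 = (m + 1)*(m^3 - 12*m^2 + 47*m - 60) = (m - 4)*(m + 1)*(m^2 - 8*m + 15) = (m - 4)*(m - 3)*(m + 1)*(m - 5)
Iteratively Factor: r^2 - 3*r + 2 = (r - 2)*(r - 1)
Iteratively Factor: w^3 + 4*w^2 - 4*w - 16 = (w - 2)*(w^2 + 6*w + 8) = (w - 2)*(w + 2)*(w + 4)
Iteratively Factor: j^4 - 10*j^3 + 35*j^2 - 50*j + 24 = (j - 1)*(j^3 - 9*j^2 + 26*j - 24) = (j - 2)*(j - 1)*(j^2 - 7*j + 12) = (j - 4)*(j - 2)*(j - 1)*(j - 3)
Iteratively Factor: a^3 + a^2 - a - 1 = (a - 1)*(a^2 + 2*a + 1) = (a - 1)*(a + 1)*(a + 1)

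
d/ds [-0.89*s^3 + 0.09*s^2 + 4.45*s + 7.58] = -2.67*s^2 + 0.18*s + 4.45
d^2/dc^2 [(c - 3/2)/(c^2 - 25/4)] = 16*(16*c^2*(2*c - 3) + 3*(1 - 2*c)*(4*c^2 - 25))/(4*c^2 - 25)^3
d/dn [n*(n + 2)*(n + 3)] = 3*n^2 + 10*n + 6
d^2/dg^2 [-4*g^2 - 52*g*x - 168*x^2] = -8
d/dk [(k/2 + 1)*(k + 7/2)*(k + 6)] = 3*k^2/2 + 23*k/2 + 20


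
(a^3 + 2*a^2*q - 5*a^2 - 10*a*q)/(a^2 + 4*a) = (a^2 + 2*a*q - 5*a - 10*q)/(a + 4)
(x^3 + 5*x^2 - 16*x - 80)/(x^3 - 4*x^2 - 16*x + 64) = (x + 5)/(x - 4)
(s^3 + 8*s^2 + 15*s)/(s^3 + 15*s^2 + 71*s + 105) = s/(s + 7)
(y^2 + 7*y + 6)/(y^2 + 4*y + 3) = (y + 6)/(y + 3)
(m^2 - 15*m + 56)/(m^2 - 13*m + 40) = (m - 7)/(m - 5)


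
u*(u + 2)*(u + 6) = u^3 + 8*u^2 + 12*u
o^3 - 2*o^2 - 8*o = o*(o - 4)*(o + 2)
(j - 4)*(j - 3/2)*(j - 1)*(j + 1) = j^4 - 11*j^3/2 + 5*j^2 + 11*j/2 - 6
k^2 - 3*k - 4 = (k - 4)*(k + 1)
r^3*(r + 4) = r^4 + 4*r^3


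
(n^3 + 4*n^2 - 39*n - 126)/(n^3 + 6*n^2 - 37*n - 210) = (n + 3)/(n + 5)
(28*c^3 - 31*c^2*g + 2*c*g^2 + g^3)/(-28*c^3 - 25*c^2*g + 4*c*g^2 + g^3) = (-c + g)/(c + g)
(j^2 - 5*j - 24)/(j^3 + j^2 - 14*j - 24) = (j - 8)/(j^2 - 2*j - 8)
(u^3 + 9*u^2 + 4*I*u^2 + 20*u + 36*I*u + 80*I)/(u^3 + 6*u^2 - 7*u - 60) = (u + 4*I)/(u - 3)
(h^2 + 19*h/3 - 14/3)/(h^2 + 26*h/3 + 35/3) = (3*h - 2)/(3*h + 5)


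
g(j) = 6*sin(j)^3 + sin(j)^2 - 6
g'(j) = 18*sin(j)^2*cos(j) + 2*sin(j)*cos(j)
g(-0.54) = -6.55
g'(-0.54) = 3.20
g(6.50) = -5.89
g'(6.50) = 1.23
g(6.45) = -5.94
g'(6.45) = 0.82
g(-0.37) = -6.15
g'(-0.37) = 1.52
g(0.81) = -3.20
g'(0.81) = 7.51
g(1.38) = 0.64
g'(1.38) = 3.66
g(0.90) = -2.50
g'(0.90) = 7.84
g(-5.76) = -5.00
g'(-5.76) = 4.76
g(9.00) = -5.41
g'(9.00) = -3.54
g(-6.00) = -5.79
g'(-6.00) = 1.89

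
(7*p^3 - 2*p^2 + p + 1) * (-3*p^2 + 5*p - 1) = -21*p^5 + 41*p^4 - 20*p^3 + 4*p^2 + 4*p - 1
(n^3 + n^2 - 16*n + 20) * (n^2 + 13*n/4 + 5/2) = n^5 + 17*n^4/4 - 41*n^3/4 - 59*n^2/2 + 25*n + 50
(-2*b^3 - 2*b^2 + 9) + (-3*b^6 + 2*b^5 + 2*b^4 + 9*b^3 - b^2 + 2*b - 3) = -3*b^6 + 2*b^5 + 2*b^4 + 7*b^3 - 3*b^2 + 2*b + 6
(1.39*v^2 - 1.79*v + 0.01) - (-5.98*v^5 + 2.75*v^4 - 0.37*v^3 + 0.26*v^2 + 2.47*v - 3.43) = 5.98*v^5 - 2.75*v^4 + 0.37*v^3 + 1.13*v^2 - 4.26*v + 3.44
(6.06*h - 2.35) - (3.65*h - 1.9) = 2.41*h - 0.45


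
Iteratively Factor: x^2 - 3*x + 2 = (x - 2)*(x - 1)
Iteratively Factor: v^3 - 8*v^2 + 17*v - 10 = (v - 2)*(v^2 - 6*v + 5) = (v - 2)*(v - 1)*(v - 5)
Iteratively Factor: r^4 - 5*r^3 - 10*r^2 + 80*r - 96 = (r - 3)*(r^3 - 2*r^2 - 16*r + 32) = (r - 3)*(r + 4)*(r^2 - 6*r + 8) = (r - 3)*(r - 2)*(r + 4)*(r - 4)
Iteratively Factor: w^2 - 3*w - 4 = (w + 1)*(w - 4)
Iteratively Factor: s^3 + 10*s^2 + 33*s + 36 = (s + 3)*(s^2 + 7*s + 12) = (s + 3)^2*(s + 4)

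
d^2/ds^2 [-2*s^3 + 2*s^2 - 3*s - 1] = 4 - 12*s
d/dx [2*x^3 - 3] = 6*x^2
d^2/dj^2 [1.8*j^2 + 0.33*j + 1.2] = 3.60000000000000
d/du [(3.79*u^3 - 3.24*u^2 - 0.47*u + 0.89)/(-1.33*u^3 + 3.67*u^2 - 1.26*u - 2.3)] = (9.6001*u^4 - 10.801*u^3 - 16.7926*u^2 + 8.3714*u + 2.2024)/(1.7689*u^6 - 9.7622*u^5 + 16.8205*u^4 - 3.1304*u^3 - 15.2944*u^2 + 5.796*u + 5.29)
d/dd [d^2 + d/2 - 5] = 2*d + 1/2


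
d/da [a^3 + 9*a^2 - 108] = 3*a*(a + 6)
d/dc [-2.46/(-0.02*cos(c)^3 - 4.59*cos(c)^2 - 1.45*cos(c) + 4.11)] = (0.1476*cos(c)^2 + 22.5828*cos(c) + 3.567)*sin(c)/(0.02*cos(c)^3 + 4.59*cos(c)^2 + 1.45*cos(c) - 4.11)^2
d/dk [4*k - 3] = 4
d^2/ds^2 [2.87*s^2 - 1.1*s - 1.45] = 5.74000000000000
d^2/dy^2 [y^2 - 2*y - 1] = 2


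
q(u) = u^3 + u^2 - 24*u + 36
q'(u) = 3*u^2 + 2*u - 24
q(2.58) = -2.09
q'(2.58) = 1.13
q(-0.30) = 43.26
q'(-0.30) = -24.33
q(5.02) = 67.23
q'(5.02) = 61.64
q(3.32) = 3.94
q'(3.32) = 15.71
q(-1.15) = 63.40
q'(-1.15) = -22.33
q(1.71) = 2.88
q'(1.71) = -11.81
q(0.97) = 14.57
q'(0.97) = -19.24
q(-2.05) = 80.79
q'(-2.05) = -15.49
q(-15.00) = -2754.00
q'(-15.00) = 621.00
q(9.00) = 630.00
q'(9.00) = 237.00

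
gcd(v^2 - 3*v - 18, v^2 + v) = 1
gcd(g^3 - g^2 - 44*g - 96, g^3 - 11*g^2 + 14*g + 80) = g - 8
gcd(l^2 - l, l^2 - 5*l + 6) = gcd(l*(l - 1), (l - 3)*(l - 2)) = 1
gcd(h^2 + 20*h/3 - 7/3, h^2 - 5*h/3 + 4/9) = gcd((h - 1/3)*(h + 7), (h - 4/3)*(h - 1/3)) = h - 1/3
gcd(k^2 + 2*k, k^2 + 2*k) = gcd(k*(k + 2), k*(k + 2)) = k^2 + 2*k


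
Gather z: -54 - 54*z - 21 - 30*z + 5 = -84*z - 70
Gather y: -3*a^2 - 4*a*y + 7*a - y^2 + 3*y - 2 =-3*a^2 + 7*a - y^2 + y*(3 - 4*a) - 2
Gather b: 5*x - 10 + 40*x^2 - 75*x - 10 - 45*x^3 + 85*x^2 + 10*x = -45*x^3 + 125*x^2 - 60*x - 20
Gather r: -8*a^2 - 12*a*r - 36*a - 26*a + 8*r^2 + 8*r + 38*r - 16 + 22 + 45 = -8*a^2 - 62*a + 8*r^2 + r*(46 - 12*a) + 51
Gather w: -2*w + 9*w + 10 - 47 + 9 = 7*w - 28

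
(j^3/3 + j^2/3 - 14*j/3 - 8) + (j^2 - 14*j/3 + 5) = j^3/3 + 4*j^2/3 - 28*j/3 - 3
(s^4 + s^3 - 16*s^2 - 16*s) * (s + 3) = s^5 + 4*s^4 - 13*s^3 - 64*s^2 - 48*s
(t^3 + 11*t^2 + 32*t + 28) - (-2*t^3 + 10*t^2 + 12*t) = 3*t^3 + t^2 + 20*t + 28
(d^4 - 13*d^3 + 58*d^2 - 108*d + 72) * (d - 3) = d^5 - 16*d^4 + 97*d^3 - 282*d^2 + 396*d - 216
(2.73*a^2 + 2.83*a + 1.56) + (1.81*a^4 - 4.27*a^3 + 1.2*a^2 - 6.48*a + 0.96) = 1.81*a^4 - 4.27*a^3 + 3.93*a^2 - 3.65*a + 2.52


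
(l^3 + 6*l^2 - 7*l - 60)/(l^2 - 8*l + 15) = (l^2 + 9*l + 20)/(l - 5)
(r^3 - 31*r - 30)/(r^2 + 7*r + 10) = (r^2 - 5*r - 6)/(r + 2)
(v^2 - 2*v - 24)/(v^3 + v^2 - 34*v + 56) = (v^2 - 2*v - 24)/(v^3 + v^2 - 34*v + 56)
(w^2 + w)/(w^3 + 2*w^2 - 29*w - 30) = w/(w^2 + w - 30)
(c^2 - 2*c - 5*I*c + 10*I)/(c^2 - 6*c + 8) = (c - 5*I)/(c - 4)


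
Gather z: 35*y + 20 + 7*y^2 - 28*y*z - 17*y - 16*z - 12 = 7*y^2 + 18*y + z*(-28*y - 16) + 8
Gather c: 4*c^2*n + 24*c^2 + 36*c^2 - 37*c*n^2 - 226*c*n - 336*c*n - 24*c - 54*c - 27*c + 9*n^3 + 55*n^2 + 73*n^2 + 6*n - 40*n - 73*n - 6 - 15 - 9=c^2*(4*n + 60) + c*(-37*n^2 - 562*n - 105) + 9*n^3 + 128*n^2 - 107*n - 30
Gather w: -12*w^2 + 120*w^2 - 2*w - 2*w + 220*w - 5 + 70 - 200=108*w^2 + 216*w - 135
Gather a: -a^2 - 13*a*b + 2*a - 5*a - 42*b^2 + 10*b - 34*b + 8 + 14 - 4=-a^2 + a*(-13*b - 3) - 42*b^2 - 24*b + 18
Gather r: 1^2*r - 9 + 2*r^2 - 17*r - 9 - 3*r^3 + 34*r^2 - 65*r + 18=-3*r^3 + 36*r^2 - 81*r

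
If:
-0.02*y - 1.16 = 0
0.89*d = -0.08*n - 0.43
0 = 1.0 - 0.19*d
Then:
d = 5.26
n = -63.93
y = -58.00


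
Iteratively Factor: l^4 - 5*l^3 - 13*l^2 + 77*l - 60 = (l + 4)*(l^3 - 9*l^2 + 23*l - 15) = (l - 3)*(l + 4)*(l^2 - 6*l + 5) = (l - 3)*(l - 1)*(l + 4)*(l - 5)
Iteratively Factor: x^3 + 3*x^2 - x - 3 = (x + 1)*(x^2 + 2*x - 3) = (x + 1)*(x + 3)*(x - 1)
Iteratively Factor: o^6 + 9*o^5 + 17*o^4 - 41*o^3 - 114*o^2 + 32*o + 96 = (o - 2)*(o^5 + 11*o^4 + 39*o^3 + 37*o^2 - 40*o - 48) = (o - 2)*(o - 1)*(o^4 + 12*o^3 + 51*o^2 + 88*o + 48) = (o - 2)*(o - 1)*(o + 3)*(o^3 + 9*o^2 + 24*o + 16) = (o - 2)*(o - 1)*(o + 3)*(o + 4)*(o^2 + 5*o + 4) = (o - 2)*(o - 1)*(o + 1)*(o + 3)*(o + 4)*(o + 4)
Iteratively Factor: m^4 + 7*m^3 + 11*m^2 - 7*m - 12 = (m + 3)*(m^3 + 4*m^2 - m - 4) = (m + 1)*(m + 3)*(m^2 + 3*m - 4) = (m - 1)*(m + 1)*(m + 3)*(m + 4)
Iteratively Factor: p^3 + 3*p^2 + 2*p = (p + 2)*(p^2 + p) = p*(p + 2)*(p + 1)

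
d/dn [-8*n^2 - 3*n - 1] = -16*n - 3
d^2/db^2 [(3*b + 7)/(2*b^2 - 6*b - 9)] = 4*((2 - 9*b)*(-2*b^2 + 6*b + 9) - 2*(2*b - 3)^2*(3*b + 7))/(-2*b^2 + 6*b + 9)^3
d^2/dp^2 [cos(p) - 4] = -cos(p)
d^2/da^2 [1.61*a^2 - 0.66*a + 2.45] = 3.22000000000000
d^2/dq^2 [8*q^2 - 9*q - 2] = 16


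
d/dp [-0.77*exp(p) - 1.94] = -0.77*exp(p)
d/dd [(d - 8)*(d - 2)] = 2*d - 10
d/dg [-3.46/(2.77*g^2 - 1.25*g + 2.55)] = (19.1684*g - 4.325)/(2.77*g^2 - 1.25*g + 2.55)^2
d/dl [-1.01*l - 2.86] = -1.01000000000000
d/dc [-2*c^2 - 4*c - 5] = -4*c - 4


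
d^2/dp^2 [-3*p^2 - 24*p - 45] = -6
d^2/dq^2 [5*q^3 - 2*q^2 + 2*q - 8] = 30*q - 4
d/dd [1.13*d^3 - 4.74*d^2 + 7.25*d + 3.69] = 3.39*d^2 - 9.48*d + 7.25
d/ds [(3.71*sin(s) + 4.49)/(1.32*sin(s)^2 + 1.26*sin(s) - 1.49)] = (-11.8536*sin(s) + 2.4486*cos(2*s) - 13.6339)*cos(s)/(1.32*sin(s)^2 + 1.26*sin(s) - 1.49)^2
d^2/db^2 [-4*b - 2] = 0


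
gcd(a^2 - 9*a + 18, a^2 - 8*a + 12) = a - 6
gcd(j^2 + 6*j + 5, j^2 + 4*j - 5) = j + 5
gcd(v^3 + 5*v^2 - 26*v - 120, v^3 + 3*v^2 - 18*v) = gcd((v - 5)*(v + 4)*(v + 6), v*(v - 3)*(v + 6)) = v + 6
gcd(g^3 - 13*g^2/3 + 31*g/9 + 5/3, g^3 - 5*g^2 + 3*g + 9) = g - 3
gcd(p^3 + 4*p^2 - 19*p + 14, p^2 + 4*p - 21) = p + 7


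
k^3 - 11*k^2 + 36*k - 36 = (k - 6)*(k - 3)*(k - 2)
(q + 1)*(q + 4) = q^2 + 5*q + 4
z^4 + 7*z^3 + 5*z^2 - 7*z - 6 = (z - 1)*(z + 1)^2*(z + 6)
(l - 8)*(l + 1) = l^2 - 7*l - 8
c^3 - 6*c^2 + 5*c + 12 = (c - 4)*(c - 3)*(c + 1)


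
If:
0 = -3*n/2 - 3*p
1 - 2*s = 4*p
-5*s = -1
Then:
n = -3/10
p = 3/20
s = 1/5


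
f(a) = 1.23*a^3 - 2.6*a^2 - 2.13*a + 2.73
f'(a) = 3.69*a^2 - 5.2*a - 2.13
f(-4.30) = -133.98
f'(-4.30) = 88.46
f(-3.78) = -92.80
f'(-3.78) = 70.25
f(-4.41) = -143.93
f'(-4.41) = 92.57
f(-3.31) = -63.31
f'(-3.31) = 55.51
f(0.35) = 1.72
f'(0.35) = -3.50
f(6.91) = 269.69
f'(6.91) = 138.13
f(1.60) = -2.30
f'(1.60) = -1.00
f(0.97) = -0.66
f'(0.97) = -3.70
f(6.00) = 162.03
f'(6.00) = 99.51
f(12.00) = 1728.21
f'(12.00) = 466.83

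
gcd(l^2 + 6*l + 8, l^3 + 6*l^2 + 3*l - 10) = l + 2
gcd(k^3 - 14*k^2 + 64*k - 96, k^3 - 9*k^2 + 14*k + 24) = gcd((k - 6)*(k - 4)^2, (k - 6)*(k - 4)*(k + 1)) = k^2 - 10*k + 24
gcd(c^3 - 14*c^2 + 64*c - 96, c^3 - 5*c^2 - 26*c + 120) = c^2 - 10*c + 24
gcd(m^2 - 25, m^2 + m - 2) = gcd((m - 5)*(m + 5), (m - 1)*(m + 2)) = 1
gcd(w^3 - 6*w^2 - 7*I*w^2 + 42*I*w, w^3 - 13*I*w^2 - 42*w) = w^2 - 7*I*w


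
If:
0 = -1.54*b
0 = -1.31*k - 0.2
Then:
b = 0.00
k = -0.15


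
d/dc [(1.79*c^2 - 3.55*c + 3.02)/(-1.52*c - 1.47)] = (-2.7208*c^2 - 5.2626*c + 9.8089)/(2.3104*c^2 + 4.4688*c + 2.1609)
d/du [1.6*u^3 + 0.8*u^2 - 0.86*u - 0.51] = 4.8*u^2 + 1.6*u - 0.86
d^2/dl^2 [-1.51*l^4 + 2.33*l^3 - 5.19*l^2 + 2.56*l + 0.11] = -18.12*l^2 + 13.98*l - 10.38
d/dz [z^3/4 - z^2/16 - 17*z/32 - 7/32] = 3*z^2/4 - z/8 - 17/32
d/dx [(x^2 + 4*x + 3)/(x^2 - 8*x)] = 6*(-2*x^2 - x + 4)/(x^2*(x^2 - 16*x + 64))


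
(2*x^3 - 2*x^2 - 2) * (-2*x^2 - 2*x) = -4*x^5 + 4*x^3 + 4*x^2 + 4*x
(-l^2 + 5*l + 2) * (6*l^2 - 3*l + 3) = -6*l^4 + 33*l^3 - 6*l^2 + 9*l + 6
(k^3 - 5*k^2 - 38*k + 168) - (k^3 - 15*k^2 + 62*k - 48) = 10*k^2 - 100*k + 216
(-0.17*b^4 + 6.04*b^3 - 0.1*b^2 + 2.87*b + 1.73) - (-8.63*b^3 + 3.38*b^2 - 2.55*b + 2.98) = -0.17*b^4 + 14.67*b^3 - 3.48*b^2 + 5.42*b - 1.25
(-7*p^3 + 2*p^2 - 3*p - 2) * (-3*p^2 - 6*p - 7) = 21*p^5 + 36*p^4 + 46*p^3 + 10*p^2 + 33*p + 14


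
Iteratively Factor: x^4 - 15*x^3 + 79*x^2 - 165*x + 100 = (x - 4)*(x^3 - 11*x^2 + 35*x - 25) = (x - 4)*(x - 1)*(x^2 - 10*x + 25) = (x - 5)*(x - 4)*(x - 1)*(x - 5)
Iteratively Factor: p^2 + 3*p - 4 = (p - 1)*(p + 4)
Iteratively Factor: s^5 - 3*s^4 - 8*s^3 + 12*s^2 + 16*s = (s - 2)*(s^4 - s^3 - 10*s^2 - 8*s) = (s - 2)*(s + 1)*(s^3 - 2*s^2 - 8*s) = (s - 4)*(s - 2)*(s + 1)*(s^2 + 2*s) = s*(s - 4)*(s - 2)*(s + 1)*(s + 2)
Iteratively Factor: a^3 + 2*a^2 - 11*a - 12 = (a + 4)*(a^2 - 2*a - 3) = (a - 3)*(a + 4)*(a + 1)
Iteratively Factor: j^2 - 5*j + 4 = (j - 1)*(j - 4)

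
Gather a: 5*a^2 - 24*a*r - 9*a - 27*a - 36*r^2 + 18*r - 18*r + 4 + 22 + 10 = 5*a^2 + a*(-24*r - 36) - 36*r^2 + 36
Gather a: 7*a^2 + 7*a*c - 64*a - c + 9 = 7*a^2 + a*(7*c - 64) - c + 9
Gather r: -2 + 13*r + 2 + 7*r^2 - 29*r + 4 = 7*r^2 - 16*r + 4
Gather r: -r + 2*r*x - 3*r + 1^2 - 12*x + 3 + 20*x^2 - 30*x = r*(2*x - 4) + 20*x^2 - 42*x + 4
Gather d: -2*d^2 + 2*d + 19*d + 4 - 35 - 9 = -2*d^2 + 21*d - 40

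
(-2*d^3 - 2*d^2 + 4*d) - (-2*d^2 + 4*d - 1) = 1 - 2*d^3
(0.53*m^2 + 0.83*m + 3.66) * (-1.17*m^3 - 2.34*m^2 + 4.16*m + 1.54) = -0.6201*m^5 - 2.2113*m^4 - 4.0196*m^3 - 4.2954*m^2 + 16.5038*m + 5.6364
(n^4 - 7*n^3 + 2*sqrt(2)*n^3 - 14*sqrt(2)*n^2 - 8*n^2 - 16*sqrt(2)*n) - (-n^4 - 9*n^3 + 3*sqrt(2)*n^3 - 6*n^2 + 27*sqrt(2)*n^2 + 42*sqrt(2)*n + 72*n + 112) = 2*n^4 - sqrt(2)*n^3 + 2*n^3 - 41*sqrt(2)*n^2 - 2*n^2 - 58*sqrt(2)*n - 72*n - 112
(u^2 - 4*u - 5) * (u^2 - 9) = u^4 - 4*u^3 - 14*u^2 + 36*u + 45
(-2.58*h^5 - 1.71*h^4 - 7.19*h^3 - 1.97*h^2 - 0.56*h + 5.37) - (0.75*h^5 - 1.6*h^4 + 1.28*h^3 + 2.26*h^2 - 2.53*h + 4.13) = -3.33*h^5 - 0.11*h^4 - 8.47*h^3 - 4.23*h^2 + 1.97*h + 1.24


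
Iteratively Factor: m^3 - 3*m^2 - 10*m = (m + 2)*(m^2 - 5*m) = (m - 5)*(m + 2)*(m)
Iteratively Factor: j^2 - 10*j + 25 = (j - 5)*(j - 5)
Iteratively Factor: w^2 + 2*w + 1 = (w + 1)*(w + 1)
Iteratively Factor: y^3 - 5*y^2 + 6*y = (y - 2)*(y^2 - 3*y) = (y - 3)*(y - 2)*(y)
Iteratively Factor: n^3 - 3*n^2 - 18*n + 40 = (n + 4)*(n^2 - 7*n + 10) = (n - 2)*(n + 4)*(n - 5)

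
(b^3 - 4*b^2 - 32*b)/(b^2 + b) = (b^2 - 4*b - 32)/(b + 1)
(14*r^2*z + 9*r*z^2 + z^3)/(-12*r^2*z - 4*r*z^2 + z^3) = (7*r + z)/(-6*r + z)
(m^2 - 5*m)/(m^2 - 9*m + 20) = m/(m - 4)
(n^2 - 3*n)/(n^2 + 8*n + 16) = n*(n - 3)/(n^2 + 8*n + 16)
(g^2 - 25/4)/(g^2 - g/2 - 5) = (g + 5/2)/(g + 2)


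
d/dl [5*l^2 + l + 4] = 10*l + 1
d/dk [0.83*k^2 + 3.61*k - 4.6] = 1.66*k + 3.61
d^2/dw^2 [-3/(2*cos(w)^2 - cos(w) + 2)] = 3*(-16*sin(w)^4 - 7*sin(w)^2 - 19*cos(w)/2 + 3*cos(3*w)/2 + 17)/(2*sin(w)^2 + cos(w) - 4)^3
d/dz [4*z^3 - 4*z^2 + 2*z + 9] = 12*z^2 - 8*z + 2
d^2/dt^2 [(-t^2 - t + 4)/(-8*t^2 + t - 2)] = 12*(12*t^3 - 136*t^2 + 8*t + 11)/(512*t^6 - 192*t^5 + 408*t^4 - 97*t^3 + 102*t^2 - 12*t + 8)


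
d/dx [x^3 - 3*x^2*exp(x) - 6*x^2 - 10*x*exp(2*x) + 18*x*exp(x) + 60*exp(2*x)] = -3*x^2*exp(x) + 3*x^2 - 20*x*exp(2*x) + 12*x*exp(x) - 12*x + 110*exp(2*x) + 18*exp(x)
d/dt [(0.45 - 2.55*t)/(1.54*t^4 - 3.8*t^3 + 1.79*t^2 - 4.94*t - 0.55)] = (11.781*t^4 - 22.152*t^3 + 9.6945*t^2 - 1.611*t + 3.6255)/(2.3716*t^8 - 11.704*t^7 + 19.9532*t^6 - 28.8192*t^5 + 39.0541*t^4 - 13.5052*t^3 + 22.4346*t^2 + 5.434*t + 0.3025)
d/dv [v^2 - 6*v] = 2*v - 6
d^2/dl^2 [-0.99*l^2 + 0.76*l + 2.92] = -1.98000000000000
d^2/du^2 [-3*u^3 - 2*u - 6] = -18*u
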